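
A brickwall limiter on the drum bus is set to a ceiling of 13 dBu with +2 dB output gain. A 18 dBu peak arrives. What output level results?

15 dBu

At ∞:1, everything above 13 dBu is held at the ceiling.
Output gain then adds 2 dB: 13 + 2 = 15 dBu.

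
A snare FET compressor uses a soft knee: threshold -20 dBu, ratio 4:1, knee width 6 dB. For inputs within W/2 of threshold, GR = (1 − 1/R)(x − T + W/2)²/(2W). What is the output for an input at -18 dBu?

-19.5625 dBu

x − T + W/2 = -18 − (-20) + 3 = 5.
GR = (1 − 1/4) × 5² / 12 = 0.75 × 25 / 12 = 1.5625 dB.
Output = -18 − 1.5625 = -19.5625 dBu.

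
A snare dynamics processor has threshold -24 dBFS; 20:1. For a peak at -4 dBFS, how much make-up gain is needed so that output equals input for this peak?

19 dB

Without make-up, output = threshold + overshoot/20 = -24 + 1 = -23 dBFS.
Gap to target: 19 dB.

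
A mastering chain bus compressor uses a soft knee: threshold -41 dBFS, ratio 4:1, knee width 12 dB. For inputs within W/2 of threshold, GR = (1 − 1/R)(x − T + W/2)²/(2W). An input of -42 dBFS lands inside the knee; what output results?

-42.78125 dBFS

x − T + W/2 = -42 − (-41) + 6 = 5.
GR = (1 − 1/4) × 5² / 24 = 0.75 × 25 / 24 = 0.78125 dB.
Output = -42 − 0.78125 = -42.78125 dBFS.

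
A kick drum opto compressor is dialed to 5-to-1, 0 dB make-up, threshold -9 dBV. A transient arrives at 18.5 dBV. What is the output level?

-3.5 dBV

The input is 27.5 dB above the -9 dBV threshold.
At 5:1 the overshoot is divided by 5, leaving 5.5 dB above threshold.
That puts the output at -3.5 dBV.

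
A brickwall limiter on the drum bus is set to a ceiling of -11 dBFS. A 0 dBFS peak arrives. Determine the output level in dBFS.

-11 dBFS

At ∞:1, everything above -11 dBFS is held at the ceiling.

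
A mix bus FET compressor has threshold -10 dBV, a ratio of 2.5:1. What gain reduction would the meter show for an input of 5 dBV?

9 dB

Overshoot = 5 − (-10) = 15 dB.
At 2.5:1, output sits 15/2.5 = 6 dB above threshold.
Gain reduction = 15 − 6 = 9 dB.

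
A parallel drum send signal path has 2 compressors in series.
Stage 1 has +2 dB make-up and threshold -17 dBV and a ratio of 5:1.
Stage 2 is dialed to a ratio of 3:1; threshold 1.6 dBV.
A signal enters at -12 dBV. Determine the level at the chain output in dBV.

Stage 1: overshoot 5 dB → 5/5 = 1 dB → -16 dBV; +2 dB make-up → -14 dBV.
Stage 2: -14 dBV ≤ 1.6 dBV, so stage 2 doesn't engage; output -14 dBV.

-14 dBV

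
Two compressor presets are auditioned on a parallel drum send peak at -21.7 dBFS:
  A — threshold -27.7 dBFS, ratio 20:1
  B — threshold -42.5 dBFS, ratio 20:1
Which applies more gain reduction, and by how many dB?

A: overshoot 6 dB → output overshoot 0.3 dB → GR 5.7 dB.
B: overshoot 20.8 dB → output overshoot 1.04 dB → GR 19.76 dB.
B reduces 14.06 dB more.

B, by 14.06 dB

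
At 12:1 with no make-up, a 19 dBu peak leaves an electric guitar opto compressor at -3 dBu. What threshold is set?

-5 dBu

Gain reduction = 19 − (-3) = 22 dB; output overshoot = GR / (R − 1) = 22 / 11 = 2 dB.
Threshold = output − output overshoot = -3 − 2 = -5 dBu.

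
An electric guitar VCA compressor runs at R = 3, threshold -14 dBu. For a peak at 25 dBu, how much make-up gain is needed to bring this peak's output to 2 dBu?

3 dB

Without make-up, output = threshold + overshoot/3 = -14 + 13 = -1 dBu.
Gap to target: 3 dB.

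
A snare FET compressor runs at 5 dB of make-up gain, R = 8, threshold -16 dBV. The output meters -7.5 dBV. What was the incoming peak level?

12 dBV

Remove make-up: -7.5 − 5 = -12.5 dBV.
That's 3.5 dB above the -16 dBV threshold.
Input overshoot = R × output overshoot = 28 dB → input = -16 + 28 = 12 dBV.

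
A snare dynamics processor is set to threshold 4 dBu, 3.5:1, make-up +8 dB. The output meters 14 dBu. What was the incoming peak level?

11 dBu

Remove make-up: 14 − 8 = 6 dBu.
The compressed level sits 6 − 4 = 2 dB over threshold.
Before 3.5:1 compression the overshoot was 2 × 3.5 = 7 dB, so input = 4 + 7 = 11 dBu.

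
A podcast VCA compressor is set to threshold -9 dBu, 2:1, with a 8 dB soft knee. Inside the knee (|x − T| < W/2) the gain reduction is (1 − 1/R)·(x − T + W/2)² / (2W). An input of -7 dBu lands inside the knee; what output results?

-8.125 dBu

x − T + W/2 = -7 − (-9) + 4 = 6.
GR = (1 − 1/2) × 6² / 16 = 0.5 × 36 / 16 = 1.125 dB.
Output = -7 − 1.125 = -8.125 dBu.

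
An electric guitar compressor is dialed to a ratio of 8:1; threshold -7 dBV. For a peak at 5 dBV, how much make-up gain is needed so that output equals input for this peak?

10.5 dB

Without make-up, output = threshold + overshoot/8 = -7 + 1.5 = -5.5 dBV.
Gap to target: 10.5 dB.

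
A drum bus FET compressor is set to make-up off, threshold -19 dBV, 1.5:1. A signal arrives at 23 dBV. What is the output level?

9 dBV

23 dBV sits 42 dB over threshold.
At 1.5:1 the overshoot is divided by 1.5, leaving 28 dB above threshold.
That puts the output at 9 dBV.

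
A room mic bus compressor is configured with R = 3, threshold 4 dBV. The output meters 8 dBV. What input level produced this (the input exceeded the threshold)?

That's 4 dB above the 4 dBV threshold.
Before 3:1 compression the overshoot was 4 × 3 = 12 dB, so input = 4 + 12 = 16 dBV.

16 dBV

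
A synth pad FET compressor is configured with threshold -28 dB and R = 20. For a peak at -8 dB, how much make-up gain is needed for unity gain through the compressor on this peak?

Overshoot 20 dB → 20/20 = 1 dB after compression, so the compressed level is -28 + 1 = -27 dB.
Make-up = target − compressed = -8 − (-27) = 19 dB.

19 dB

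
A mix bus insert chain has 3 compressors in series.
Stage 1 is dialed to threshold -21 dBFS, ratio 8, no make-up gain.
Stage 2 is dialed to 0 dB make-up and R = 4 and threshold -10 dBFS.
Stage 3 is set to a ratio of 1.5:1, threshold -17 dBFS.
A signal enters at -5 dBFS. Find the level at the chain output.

-19 dBFS

Stage 1: overshoot 16 dB → 16/8 = 2 dB → -19 dBFS.
Stage 2: -19 dBFS is at or below the -10 dBFS threshold — no compression; output -19 dBFS.
Stage 3: -19 dBFS ≤ -17 dBFS, so stage 3 doesn't engage; output -19 dBFS.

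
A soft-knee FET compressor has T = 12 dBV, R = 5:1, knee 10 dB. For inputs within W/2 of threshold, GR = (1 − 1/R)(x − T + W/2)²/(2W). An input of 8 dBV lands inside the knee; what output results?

7.96 dBV

x − T + W/2 = 8 − 12 + 5 = 1.
GR = (1 − 1/5) × 1² / 20 = 0.8 × 1 / 20 = 0.04 dB.
Output = 8 − 0.04 = 7.96 dBV.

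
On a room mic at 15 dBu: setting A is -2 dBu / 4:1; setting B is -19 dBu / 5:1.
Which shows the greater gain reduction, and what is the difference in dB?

B, by 14.45 dB

A: overshoot 17 dB → output overshoot 4.25 dB → GR 12.75 dB.
B: overshoot 34 dB → output overshoot 6.8 dB → GR 27.2 dB.
Difference: 14.45 dB in favour of B.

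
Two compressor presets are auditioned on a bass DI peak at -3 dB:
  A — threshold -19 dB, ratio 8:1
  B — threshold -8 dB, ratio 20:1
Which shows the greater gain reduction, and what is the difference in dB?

A: GR = 16 − 16/8 = 14 dB.
B: GR = 5 − 5/20 = 4.75 dB.
A reduces 9.25 dB more.

A, by 9.25 dB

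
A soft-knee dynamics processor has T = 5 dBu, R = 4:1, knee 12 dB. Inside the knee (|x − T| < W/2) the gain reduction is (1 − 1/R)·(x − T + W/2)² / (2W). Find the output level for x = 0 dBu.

-0.03125 dBu

x − T + W/2 = 0 − 5 + 6 = 1.
GR = (1 − 1/4) × 1² / 24 = 0.75 × 1 / 24 = 0.03125 dB.
Output = 0 − 0.03125 = -0.03125 dBu.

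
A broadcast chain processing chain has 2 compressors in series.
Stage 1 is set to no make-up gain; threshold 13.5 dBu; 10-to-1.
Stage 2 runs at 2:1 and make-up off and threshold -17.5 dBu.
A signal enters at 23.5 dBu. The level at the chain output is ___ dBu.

-1.5 dBu

Stage 1: overshoot 10 dB → 10/10 = 1 dB → 14.5 dBu.
Stage 2: overshoot 32 dB → 32/2 = 16 dB → -1.5 dBu.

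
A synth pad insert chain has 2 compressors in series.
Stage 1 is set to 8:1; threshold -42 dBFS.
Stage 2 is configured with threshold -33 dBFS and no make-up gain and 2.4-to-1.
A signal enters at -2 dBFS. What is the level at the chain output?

-37 dBFS

Stage 1: 40 dB above -42 dBFS, reduced 8:1 to 5 dB above → -37 dBFS.
Stage 2: -37 dBFS ≤ -33 dBFS, so stage 2 doesn't engage; output -37 dBFS.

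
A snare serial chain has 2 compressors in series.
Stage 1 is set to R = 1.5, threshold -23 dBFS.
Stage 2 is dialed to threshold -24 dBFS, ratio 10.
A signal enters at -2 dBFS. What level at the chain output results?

-22.5 dBFS

Stage 1: -2 dBFS is 21 dB over -23 dBFS; at 1.5:1 that becomes 14 dB over, giving -9 dBFS.
Stage 2: -9 dBFS is 15 dB over -24 dBFS; at 10:1 that becomes 1.5 dB over, giving -22.5 dBFS.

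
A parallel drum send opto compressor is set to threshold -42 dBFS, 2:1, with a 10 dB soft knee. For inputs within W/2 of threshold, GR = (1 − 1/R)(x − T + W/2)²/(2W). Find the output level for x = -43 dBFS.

x − T + W/2 = -43 − (-42) + 5 = 4.
GR = (1 − 1/2) × 4² / 20 = 0.5 × 16 / 20 = 0.4 dB.
Output = -43 − 0.4 = -43.4 dBFS.

-43.4 dBFS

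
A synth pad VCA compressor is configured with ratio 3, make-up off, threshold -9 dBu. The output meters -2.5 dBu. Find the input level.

The compressed level sits -2.5 − (-9) = 6.5 dB over threshold.
Before 3:1 compression the overshoot was 6.5 × 3 = 19.5 dB, so input = -9 + 19.5 = 10.5 dBu.

10.5 dBu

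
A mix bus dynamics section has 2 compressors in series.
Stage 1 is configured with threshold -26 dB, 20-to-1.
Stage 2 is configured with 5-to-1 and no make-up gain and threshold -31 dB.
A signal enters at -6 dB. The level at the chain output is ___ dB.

-29.8 dB

Stage 1: -6 dB is 20 dB over -26 dB; at 20:1 that becomes 1 dB over, giving -25 dB.
Stage 2: -25 dB is 6 dB over -31 dB; at 5:1 that becomes 1.2 dB over, giving -29.8 dB.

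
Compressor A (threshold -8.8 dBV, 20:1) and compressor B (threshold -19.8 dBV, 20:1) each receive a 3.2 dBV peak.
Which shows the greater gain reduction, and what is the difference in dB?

B, by 10.45 dB

A: 12 dB over, compressed to 0.6 dB over, so 11.4 dB of GR.
B: 23 dB over, compressed to 1.15 dB over, so 21.85 dB of GR.
B reduces 10.45 dB more.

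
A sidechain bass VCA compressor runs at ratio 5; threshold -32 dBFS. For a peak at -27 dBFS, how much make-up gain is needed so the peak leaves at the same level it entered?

The peak compresses to -32 + 5/5 = -31 dBFS.
To reach -27 dBFS requires -27 − (-31) = 4 dB of make-up.

4 dB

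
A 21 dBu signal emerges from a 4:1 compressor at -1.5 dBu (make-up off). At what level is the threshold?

-9 dBu

Input is 30 dB above T (since output overshoot × R = input overshoot: (-1.5 − T)·4 = 21 − T gives T = -9 dBu).
Check: -9 + (21 − (-9))/4 = -9 + 7.5 = -1.5 dBu. ✓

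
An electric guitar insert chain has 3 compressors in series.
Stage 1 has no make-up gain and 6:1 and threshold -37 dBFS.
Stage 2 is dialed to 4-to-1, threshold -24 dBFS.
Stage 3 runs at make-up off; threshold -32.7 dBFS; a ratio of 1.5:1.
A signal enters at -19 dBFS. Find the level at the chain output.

-34 dBFS

Stage 1: 18 dB above -37 dBFS, reduced 6:1 to 3 dB above → -34 dBFS.
Stage 2: -34 dBFS ≤ -24 dBFS, so stage 2 doesn't engage; output -34 dBFS.
Stage 3: below threshold (-34 ≤ -32.7); passes unchanged; output -34 dBFS.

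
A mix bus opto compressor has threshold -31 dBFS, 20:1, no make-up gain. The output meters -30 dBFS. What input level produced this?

-11 dBFS

Post-compression overshoot = -30 − (-31) = 1 dB.
Before 20:1 compression the overshoot was 1 × 20 = 20 dB, so input = -31 + 20 = -11 dBFS.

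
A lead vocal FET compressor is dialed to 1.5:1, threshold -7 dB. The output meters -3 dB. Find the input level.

That's 4 dB above the -7 dB threshold.
Input overshoot = R × output overshoot = 6 dB → input = -7 + 6 = -1 dB.

-1 dB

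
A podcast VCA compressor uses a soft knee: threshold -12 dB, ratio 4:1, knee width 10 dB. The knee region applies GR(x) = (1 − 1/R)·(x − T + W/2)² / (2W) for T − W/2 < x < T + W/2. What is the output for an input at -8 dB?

x − T + W/2 = -8 − (-12) + 5 = 9.
GR = (1 − 1/4) × 9² / 20 = 0.75 × 81 / 20 = 3.0375 dB.
Output = -8 − 3.0375 = -11.0375 dB.

-11.0375 dB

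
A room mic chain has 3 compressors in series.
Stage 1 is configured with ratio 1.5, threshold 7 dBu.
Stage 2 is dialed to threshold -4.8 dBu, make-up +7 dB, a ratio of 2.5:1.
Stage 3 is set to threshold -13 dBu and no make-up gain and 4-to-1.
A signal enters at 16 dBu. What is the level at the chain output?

Stage 1: overshoot 9 dB → 9/1.5 = 6 dB → 13 dBu.
Stage 2: 13 dBu is 17.8 dB over -4.8 dBu; at 2.5:1 that becomes 7.12 dB over, giving 2.32 dBu; +7 dB make-up → 9.32 dBu.
Stage 3: 22.32 dB above -13 dBu, reduced 4:1 to 5.58 dB above → -7.42 dBu.

-7.42 dBu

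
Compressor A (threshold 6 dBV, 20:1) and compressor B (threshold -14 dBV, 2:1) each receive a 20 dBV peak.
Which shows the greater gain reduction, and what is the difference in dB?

A: overshoot 14 dB → output overshoot 0.7 dB → GR 13.3 dB.
B: overshoot 34 dB → output overshoot 17 dB → GR 17 dB.
B reduces 3.7 dB more.

B, by 3.7 dB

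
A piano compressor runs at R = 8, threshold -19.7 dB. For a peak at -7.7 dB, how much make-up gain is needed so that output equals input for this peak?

The peak compresses to -19.7 + 12/8 = -18.2 dB.
To reach -7.7 dB requires -7.7 − (-18.2) = 10.5 dB of make-up.

10.5 dB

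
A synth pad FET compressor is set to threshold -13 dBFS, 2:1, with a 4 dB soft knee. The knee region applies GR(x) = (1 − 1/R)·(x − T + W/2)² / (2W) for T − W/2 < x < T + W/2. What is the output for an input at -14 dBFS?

-14.0625 dBFS

x − T + W/2 = -14 − (-13) + 2 = 1.
GR = (1 − 1/2) × 1² / 8 = 0.5 × 1 / 8 = 0.0625 dB.
Output = -14 − 0.0625 = -14.0625 dBFS.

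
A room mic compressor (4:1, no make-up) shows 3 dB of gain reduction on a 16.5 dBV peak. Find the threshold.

Input is 4 dB above T (since output overshoot × R = input overshoot: (13.5 − T)·4 = 16.5 − T gives T = 12.5 dBV).
Check: 12.5 + (16.5 − 12.5)/4 = 12.5 + 1 = 13.5 dBV. ✓

12.5 dBV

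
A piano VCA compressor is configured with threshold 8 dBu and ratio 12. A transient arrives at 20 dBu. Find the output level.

The input is 12 dB above the 8 dBu threshold.
At 12:1 the overshoot is divided by 12, leaving 1 dB above threshold.
Output = 8 + 1 = 9 dBu.

9 dBu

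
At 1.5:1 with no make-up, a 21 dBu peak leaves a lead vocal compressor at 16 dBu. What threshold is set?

Let T be the threshold. Output overshoot = (input overshoot)/R, so 16 − T = (21 − T)/1.5.
1.5·(16 − T) = 21 − T → 0.5·T = 24 − 21 = 3.
T = 3/0.5 = 6 dBu.

6 dBu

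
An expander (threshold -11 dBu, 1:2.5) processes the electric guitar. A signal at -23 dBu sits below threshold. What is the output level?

Below threshold, a 1:2.5 expander applies gain = (2.5−1)×(T − x) of attenuation.
(2.5−1) × 12 = 18 dB, so output = -23 − 18 = -41 dBu.

-41 dBu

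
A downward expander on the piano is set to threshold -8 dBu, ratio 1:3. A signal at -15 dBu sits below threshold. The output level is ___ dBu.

Undershoot = (-8) − (-15) = 7 dB.
At 1:3, that expands to 21 dB under threshold.
Output = -8 − 21 = -29 dBu.

-29 dBu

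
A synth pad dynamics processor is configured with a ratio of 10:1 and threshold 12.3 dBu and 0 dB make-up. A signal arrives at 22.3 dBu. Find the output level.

13.3 dBu

Overshoot: 22.3 − 12.3 = 10 dB.
The 10 dB excess becomes 1 dB after 10:1 reduction.
So the level is 12.3 + 1 = 13.3 dBu.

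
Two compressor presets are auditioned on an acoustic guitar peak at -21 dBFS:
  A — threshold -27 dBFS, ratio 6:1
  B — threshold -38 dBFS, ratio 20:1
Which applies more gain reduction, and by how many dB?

A: GR = 6 − 6/6 = 5 dB.
B: GR = 17 − 17/20 = 16.15 dB.
Difference: 11.15 dB in favour of B.

B, by 11.15 dB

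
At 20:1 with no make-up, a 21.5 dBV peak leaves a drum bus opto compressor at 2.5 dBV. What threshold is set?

Gain reduction = 21.5 − 2.5 = 19 dB; output overshoot = GR / (R − 1) = 19 / 19 = 1 dB.
Threshold = output − output overshoot = 2.5 − 1 = 1.5 dBV.

1.5 dBV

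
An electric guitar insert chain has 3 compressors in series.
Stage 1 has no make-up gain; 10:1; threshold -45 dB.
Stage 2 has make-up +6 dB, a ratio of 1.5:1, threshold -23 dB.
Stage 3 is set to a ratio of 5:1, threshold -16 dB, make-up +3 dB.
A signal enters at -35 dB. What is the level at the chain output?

Stage 1: -35 dB is 10 dB over -45 dB; at 10:1 that becomes 1 dB over, giving -44 dB.
Stage 2: -44 dB ≤ -23 dB, so stage 2 doesn't engage; make-up brings it to -38 dB.
Stage 3: -38 dB ≤ -16 dB, so stage 3 doesn't engage; make-up brings it to -35 dB.

-35 dB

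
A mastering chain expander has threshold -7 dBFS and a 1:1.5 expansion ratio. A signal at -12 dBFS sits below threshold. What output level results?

-14.5 dBFS

Below threshold, a 1:1.5 expander applies gain = (1.5−1)×(T − x) of attenuation.
(1.5−1) × 5 = 2.5 dB, so output = -12 − 2.5 = -14.5 dBFS.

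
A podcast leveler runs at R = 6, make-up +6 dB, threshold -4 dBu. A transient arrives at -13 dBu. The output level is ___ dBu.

-7 dBu

-13 dBu is 9 dB below the -4 dBu threshold, so no gain reduction is applied.
Make-up gain adds 6 dB: -13 + 6 = -7 dBu.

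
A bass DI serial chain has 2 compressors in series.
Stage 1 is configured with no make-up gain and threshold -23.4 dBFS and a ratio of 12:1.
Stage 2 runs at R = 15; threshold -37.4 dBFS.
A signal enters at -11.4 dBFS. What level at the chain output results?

-36.4 dBFS

Stage 1: -11.4 dBFS is 12 dB over -23.4 dBFS; at 12:1 that becomes 1 dB over, giving -22.4 dBFS.
Stage 2: -22.4 dBFS is 15 dB over -37.4 dBFS; at 15:1 that becomes 1 dB over, giving -36.4 dBFS.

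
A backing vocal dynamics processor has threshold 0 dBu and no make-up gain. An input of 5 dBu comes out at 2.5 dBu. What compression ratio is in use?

Input overshoot = 5 − 0 = 5 dB; output overshoot = 2.5 − 0 = 2.5 dB.
Ratio = 5 / 2.5 = 2.

2:1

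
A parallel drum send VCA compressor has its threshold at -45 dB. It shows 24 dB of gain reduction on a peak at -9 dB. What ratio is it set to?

3:1

Input overshoot = -9 − (-45) = 36 dB.
Output overshoot = 36 − 24 = 12 dB.
Ratio = input overshoot / output overshoot = 36 / 12 = 3.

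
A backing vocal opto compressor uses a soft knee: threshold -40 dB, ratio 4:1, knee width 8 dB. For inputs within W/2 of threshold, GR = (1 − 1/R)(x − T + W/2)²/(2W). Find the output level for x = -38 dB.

-39.6875 dB

x − T + W/2 = -38 − (-40) + 4 = 6.
GR = (1 − 1/4) × 6² / 16 = 0.75 × 36 / 16 = 1.6875 dB.
Output = -38 − 1.6875 = -39.6875 dB.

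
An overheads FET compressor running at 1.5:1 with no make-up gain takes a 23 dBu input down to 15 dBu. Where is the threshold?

-1 dBu

Gain reduction = 23 − 15 = 8 dB; output overshoot = GR / (R − 1) = 8 / 0.5 = 16 dB.
Threshold = output − output overshoot = 15 − 16 = -1 dBu.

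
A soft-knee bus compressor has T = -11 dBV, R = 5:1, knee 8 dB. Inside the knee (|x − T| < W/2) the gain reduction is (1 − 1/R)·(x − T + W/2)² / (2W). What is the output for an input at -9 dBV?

-10.8 dBV

x − T + W/2 = -9 − (-11) + 4 = 6.
GR = (1 − 1/5) × 6² / 16 = 0.8 × 36 / 16 = 1.8 dB.
Output = -9 − 1.8 = -10.8 dBV.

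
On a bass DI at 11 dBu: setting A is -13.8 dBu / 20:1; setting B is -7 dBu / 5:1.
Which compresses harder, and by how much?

A, by 9.16 dB

A: GR = 24.8 − 24.8/20 = 23.56 dB.
B: GR = 18 − 18/5 = 14.4 dB.
A reduces 9.16 dB more.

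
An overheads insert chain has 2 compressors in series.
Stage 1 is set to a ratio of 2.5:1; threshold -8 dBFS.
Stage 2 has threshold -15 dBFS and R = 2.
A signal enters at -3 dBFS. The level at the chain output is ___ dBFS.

-10.5 dBFS

Stage 1: 5 dB above -8 dBFS, reduced 2.5:1 to 2 dB above → -6 dBFS.
Stage 2: overshoot 9 dB → 9/2 = 4.5 dB → -10.5 dBFS.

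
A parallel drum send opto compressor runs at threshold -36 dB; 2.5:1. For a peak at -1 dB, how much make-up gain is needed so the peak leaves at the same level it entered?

21 dB

The peak compresses to -36 + 35/2.5 = -22 dB.
To reach -1 dB requires -1 − (-22) = 21 dB of make-up.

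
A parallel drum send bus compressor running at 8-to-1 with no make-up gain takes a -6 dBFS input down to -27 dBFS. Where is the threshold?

Let T be the threshold. Output overshoot = (input overshoot)/R, so -27 − T = (-6 − T)/8.
8·(-27 − T) = -6 − T → 7·T = -216 − (-6) = -210.
T = -210/7 = -30 dBFS.

-30 dBFS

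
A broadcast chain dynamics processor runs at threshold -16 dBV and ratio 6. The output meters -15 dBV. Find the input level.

-10 dBV

The compressed level sits -15 − (-16) = 1 dB over threshold.
Undo the ratio: input overshoot = 1 × 6 = 6 dB, giving input = -10 dBV.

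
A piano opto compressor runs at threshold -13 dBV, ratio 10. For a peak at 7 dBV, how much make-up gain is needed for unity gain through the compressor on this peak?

Without make-up, output = threshold + overshoot/10 = -13 + 2 = -11 dBV.
Gap to target: 18 dB.

18 dB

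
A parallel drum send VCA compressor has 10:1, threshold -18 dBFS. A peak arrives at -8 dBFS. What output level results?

-8 dBFS sits 10 dB over threshold.
10:1 compression reduces that to 10/10 = 1 dB over.
So the level is -18 + 1 = -17 dBFS.

-17 dBFS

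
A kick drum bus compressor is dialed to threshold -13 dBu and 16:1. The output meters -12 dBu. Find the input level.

3 dBu

Post-compression overshoot = -12 − (-13) = 1 dB.
Before 16:1 compression the overshoot was 1 × 16 = 16 dB, so input = -13 + 16 = 3 dBu.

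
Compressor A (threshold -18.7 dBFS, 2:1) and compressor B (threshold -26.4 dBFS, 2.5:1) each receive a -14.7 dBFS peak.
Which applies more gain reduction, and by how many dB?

B, by 5.02 dB

A: overshoot 4 dB → output overshoot 2 dB → GR 2 dB.
B: overshoot 11.7 dB → output overshoot 4.68 dB → GR 7.02 dB.
B applies 5.02 dB more gain reduction.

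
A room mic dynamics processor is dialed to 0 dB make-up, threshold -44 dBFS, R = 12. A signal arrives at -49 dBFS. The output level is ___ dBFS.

-49 dBFS

-49 dBFS is 5 dB below the -44 dBFS threshold, so no gain reduction is applied.
Output = input = -49 dBFS.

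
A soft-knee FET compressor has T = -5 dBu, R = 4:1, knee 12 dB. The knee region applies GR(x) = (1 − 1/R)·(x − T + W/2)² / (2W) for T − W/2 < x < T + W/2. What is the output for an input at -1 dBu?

x − T + W/2 = -1 − (-5) + 6 = 10.
GR = (1 − 1/4) × 10² / 24 = 0.75 × 100 / 24 = 3.125 dB.
Output = -1 − 3.125 = -4.125 dBu.

-4.125 dBu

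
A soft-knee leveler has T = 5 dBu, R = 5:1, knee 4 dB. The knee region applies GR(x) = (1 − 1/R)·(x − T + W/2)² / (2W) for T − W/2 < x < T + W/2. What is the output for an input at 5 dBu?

x − T + W/2 = 5 − 5 + 2 = 2.
GR = (1 − 1/5) × 2² / 8 = 0.8 × 4 / 8 = 0.4 dB.
Output = 5 − 0.4 = 4.6 dBu.

4.6 dBu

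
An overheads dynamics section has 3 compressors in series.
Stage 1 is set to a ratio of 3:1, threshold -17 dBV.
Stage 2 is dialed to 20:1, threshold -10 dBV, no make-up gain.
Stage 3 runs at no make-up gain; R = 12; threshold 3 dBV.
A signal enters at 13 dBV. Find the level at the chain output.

Stage 1: 13 dBV is 30 dB over -17 dBV; at 3:1 that becomes 10 dB over, giving -7 dBV.
Stage 2: -7 dBV is 3 dB over -10 dBV; at 20:1 that becomes 0.15 dB over, giving -9.85 dBV.
Stage 3: -9.85 dBV ≤ 3 dBV, so stage 3 doesn't engage; output -9.85 dBV.

-9.85 dBV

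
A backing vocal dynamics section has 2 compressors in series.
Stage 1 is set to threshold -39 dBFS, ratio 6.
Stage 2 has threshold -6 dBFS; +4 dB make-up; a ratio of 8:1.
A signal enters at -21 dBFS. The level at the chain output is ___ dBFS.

-32 dBFS

Stage 1: overshoot 18 dB → 18/6 = 3 dB → -36 dBFS.
Stage 2: -36 dBFS is at or below the -6 dBFS threshold — no compression; make-up brings it to -32 dBFS.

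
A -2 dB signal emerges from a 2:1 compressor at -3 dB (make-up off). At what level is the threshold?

-4 dB

Let T be the threshold. Output overshoot = (input overshoot)/R, so -3 − T = (-2 − T)/2.
2·(-3 − T) = -2 − T → 1·T = -6 − (-2) = -4.
T = -4/1 = -4 dB.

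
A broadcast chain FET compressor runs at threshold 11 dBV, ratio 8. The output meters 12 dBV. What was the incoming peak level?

19 dBV

The compressed level sits 12 − 11 = 1 dB over threshold.
Before 8:1 compression the overshoot was 1 × 8 = 8 dB, so input = 11 + 8 = 19 dBV.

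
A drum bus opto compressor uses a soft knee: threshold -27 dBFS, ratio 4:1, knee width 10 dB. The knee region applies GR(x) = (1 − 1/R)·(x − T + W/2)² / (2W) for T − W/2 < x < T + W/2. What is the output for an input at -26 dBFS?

x − T + W/2 = -26 − (-27) + 5 = 6.
GR = (1 − 1/4) × 6² / 20 = 0.75 × 36 / 20 = 1.35 dB.
Output = -26 − 1.35 = -27.35 dBFS.

-27.35 dBFS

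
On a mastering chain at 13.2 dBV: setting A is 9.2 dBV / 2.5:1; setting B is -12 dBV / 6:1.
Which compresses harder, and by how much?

A: GR = 4 − 4/2.5 = 2.4 dB.
B: GR = 25.2 − 25.2/6 = 21 dB.
B reduces 18.6 dB more.

B, by 18.6 dB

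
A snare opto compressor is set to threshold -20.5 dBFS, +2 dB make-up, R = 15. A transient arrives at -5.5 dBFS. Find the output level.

Overshoot: -5.5 − (-20.5) = 15 dB.
The 15 dB excess becomes 1 dB after 15:1 reduction.
So the level is -20.5 + 1 = -19.5 dBFS; make-up adds 2 dB, giving -17.5 dBFS.

-17.5 dBFS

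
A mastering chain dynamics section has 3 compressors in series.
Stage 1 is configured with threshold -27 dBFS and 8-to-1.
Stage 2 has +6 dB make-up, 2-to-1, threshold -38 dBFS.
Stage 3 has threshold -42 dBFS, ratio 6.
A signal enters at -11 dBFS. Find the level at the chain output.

-39.25 dBFS

Stage 1: 16 dB above -27 dBFS, reduced 8:1 to 2 dB above → -25 dBFS.
Stage 2: overshoot 13 dB → 13/2 = 6.5 dB → -31.5 dBFS; +6 dB make-up → -25.5 dBFS.
Stage 3: 16.5 dB above -42 dBFS, reduced 6:1 to 2.75 dB above → -39.25 dBFS.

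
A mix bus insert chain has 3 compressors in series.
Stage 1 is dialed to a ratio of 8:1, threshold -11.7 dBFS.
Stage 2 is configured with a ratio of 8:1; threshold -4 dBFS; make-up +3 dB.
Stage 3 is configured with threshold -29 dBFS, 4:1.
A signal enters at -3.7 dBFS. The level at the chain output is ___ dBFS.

-23.675 dBFS

Stage 1: overshoot 8 dB → 8/8 = 1 dB → -10.7 dBFS.
Stage 2: below threshold (-10.7 ≤ -4); passes unchanged; make-up brings it to -7.7 dBFS.
Stage 3: -7.7 dBFS is 21.3 dB over -29 dBFS; at 4:1 that becomes 5.325 dB over, giving -23.675 dBFS.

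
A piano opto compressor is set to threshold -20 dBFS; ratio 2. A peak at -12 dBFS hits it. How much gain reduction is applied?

4 dB

The signal is 8 dB above threshold.
After 2:1 compression the overshoot becomes 8/2 = 4 dB.
Gain reduction = 8 − 4 = 4 dB.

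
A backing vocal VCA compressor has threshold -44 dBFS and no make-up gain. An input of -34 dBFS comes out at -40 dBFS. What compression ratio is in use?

Input overshoot = -34 − (-44) = 10 dB; output overshoot = -40 − (-44) = 4 dB.
Ratio = 10 / 4 = 2.5.

2.5:1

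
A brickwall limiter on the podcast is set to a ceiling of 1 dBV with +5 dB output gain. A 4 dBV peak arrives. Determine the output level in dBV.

The limiter clamps the peak to its 1 dBV ceiling.
Output gain then adds 5 dB: 1 + 5 = 6 dBV.

6 dBV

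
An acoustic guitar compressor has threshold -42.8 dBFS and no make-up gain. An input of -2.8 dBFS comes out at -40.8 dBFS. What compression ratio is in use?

Input overshoot = -2.8 − (-42.8) = 40 dB; output overshoot = -40.8 − (-42.8) = 2 dB.
Ratio = 40 / 2 = 20.

20:1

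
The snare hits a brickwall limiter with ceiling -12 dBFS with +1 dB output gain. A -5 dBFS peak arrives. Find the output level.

-11 dBFS

A brickwall limiter is an ∞:1 compressor: any input above the ceiling is clamped to -12 dBFS.
Output gain then adds 1 dB: -12 + 1 = -11 dBFS.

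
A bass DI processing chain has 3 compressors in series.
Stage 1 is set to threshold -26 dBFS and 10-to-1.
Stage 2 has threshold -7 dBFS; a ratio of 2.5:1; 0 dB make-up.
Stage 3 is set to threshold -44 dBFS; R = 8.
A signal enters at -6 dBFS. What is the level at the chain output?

Stage 1: -6 dBFS is 20 dB over -26 dBFS; at 10:1 that becomes 2 dB over, giving -24 dBFS.
Stage 2: -24 dBFS ≤ -7 dBFS, so stage 2 doesn't engage; output -24 dBFS.
Stage 3: 20 dB above -44 dBFS, reduced 8:1 to 2.5 dB above → -41.5 dBFS.

-41.5 dBFS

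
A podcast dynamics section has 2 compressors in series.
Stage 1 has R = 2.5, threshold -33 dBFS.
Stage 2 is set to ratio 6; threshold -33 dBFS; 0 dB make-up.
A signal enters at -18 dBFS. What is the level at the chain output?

-32 dBFS

Stage 1: 15 dB above -33 dBFS, reduced 2.5:1 to 6 dB above → -27 dBFS.
Stage 2: overshoot 6 dB → 6/6 = 1 dB → -32 dBFS.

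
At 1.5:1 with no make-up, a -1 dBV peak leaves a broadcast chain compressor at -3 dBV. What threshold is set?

-7 dBV

Gain reduction = -1 − (-3) = 2 dB; output overshoot = GR / (R − 1) = 2 / 0.5 = 4 dB.
Threshold = output − output overshoot = -3 − 4 = -7 dBV.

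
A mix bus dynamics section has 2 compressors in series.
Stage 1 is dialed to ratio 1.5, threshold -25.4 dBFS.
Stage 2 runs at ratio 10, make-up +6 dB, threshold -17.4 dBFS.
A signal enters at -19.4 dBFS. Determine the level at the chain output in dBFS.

-15.4 dBFS

Stage 1: -19.4 dBFS is 6 dB over -25.4 dBFS; at 1.5:1 that becomes 4 dB over, giving -21.4 dBFS.
Stage 2: -21.4 dBFS is at or below the -17.4 dBFS threshold — no compression; make-up brings it to -15.4 dBFS.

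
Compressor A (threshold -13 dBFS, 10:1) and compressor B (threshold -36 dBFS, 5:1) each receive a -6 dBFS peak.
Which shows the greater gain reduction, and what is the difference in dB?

B, by 17.7 dB

A: overshoot 7 dB → output overshoot 0.7 dB → GR 6.3 dB.
B: overshoot 30 dB → output overshoot 6 dB → GR 24 dB.
B reduces 17.7 dB more.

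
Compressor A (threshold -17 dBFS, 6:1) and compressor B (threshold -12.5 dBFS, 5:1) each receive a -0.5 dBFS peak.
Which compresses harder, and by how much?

A: GR = 16.5 − 16.5/6 = 13.75 dB.
B: GR = 12 − 12/5 = 9.6 dB.
Difference: 4.15 dB in favour of A.

A, by 4.15 dB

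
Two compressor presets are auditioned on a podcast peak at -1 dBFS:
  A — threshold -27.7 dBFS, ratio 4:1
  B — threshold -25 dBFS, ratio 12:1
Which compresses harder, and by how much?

A: GR = 26.7 − 26.7/4 = 20.025 dB.
B: GR = 24 − 24/12 = 22 dB.
Difference: 1.975 dB in favour of B.

B, by 1.975 dB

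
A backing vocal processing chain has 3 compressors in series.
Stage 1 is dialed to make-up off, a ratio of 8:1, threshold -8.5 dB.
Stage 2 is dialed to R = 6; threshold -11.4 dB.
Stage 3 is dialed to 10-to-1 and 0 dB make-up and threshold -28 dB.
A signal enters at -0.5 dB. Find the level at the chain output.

Stage 1: overshoot 8 dB → 8/8 = 1 dB → -7.5 dB.
Stage 2: -7.5 dB is 3.9 dB over -11.4 dB; at 6:1 that becomes 0.65 dB over, giving -10.75 dB.
Stage 3: -10.75 dB is 17.25 dB over -28 dB; at 10:1 that becomes 1.725 dB over, giving -26.275 dB.

-26.275 dB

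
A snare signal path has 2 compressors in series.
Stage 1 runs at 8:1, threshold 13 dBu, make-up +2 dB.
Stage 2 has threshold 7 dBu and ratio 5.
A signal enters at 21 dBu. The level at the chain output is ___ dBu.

Stage 1: 21 dBu is 8 dB over 13 dBu; at 8:1 that becomes 1 dB over, giving 14 dBu; +2 dB make-up → 16 dBu.
Stage 2: 16 dBu is 9 dB over 7 dBu; at 5:1 that becomes 1.8 dB over, giving 8.8 dBu.

8.8 dBu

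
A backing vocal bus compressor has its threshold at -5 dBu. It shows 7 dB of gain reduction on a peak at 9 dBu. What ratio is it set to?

2:1

Input overshoot = 9 − (-5) = 14 dB.
Output overshoot = 14 − 7 = 7 dB.
Ratio = input overshoot / output overshoot = 14 / 7 = 2.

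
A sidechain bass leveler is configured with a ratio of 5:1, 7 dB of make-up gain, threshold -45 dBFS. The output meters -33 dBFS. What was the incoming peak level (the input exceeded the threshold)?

-20 dBFS

Before make-up, the level was -33 − 7 = -40 dBFS.
Post-compression overshoot = -40 − (-45) = 5 dB.
Input overshoot = R × output overshoot = 25 dB → input = -45 + 25 = -20 dBFS.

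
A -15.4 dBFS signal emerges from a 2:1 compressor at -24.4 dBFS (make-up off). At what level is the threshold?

-33.4 dBFS

Gain reduction = -15.4 − (-24.4) = 9 dB; output overshoot = GR / (R − 1) = 9 / 1 = 9 dB.
Threshold = output − output overshoot = -24.4 − 9 = -33.4 dBFS.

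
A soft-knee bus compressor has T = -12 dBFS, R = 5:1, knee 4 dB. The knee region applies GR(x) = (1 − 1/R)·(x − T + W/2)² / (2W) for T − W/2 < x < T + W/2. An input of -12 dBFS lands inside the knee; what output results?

x − T + W/2 = -12 − (-12) + 2 = 2.
GR = (1 − 1/5) × 2² / 8 = 0.8 × 4 / 8 = 0.4 dB.
Output = -12 − 0.4 = -12.4 dBFS.

-12.4 dBFS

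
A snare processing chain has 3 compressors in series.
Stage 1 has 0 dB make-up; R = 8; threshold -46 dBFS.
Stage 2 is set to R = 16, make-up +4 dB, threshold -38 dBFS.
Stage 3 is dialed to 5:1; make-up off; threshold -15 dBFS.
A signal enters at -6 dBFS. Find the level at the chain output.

Stage 1: overshoot 40 dB → 40/8 = 5 dB → -41 dBFS.
Stage 2: -41 dBFS is at or below the -38 dBFS threshold — no compression; make-up brings it to -37 dBFS.
Stage 3: below threshold (-37 ≤ -15); passes unchanged; output -37 dBFS.

-37 dBFS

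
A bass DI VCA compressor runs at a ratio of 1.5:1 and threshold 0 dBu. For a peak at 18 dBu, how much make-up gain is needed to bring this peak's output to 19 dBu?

Overshoot 18 dB → 18/1.5 = 12 dB after compression, so the compressed level is 0 + 12 = 12 dBu.
Make-up = target − compressed = 19 − 12 = 7 dB.

7 dB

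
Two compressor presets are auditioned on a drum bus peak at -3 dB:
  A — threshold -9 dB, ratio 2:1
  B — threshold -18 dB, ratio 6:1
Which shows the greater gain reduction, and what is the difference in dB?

A: GR = 6 − 6/2 = 3 dB.
B: GR = 15 − 15/6 = 12.5 dB.
B reduces 9.5 dB more.

B, by 9.5 dB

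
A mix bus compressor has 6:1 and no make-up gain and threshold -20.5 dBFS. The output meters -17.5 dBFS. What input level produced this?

The compressed level sits -17.5 − (-20.5) = 3 dB over threshold.
Undo the ratio: input overshoot = 3 × 6 = 18 dB, giving input = -2.5 dBFS.

-2.5 dBFS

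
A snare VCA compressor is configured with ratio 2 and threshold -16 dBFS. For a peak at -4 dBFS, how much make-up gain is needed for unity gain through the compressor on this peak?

The peak compresses to -16 + 12/2 = -10 dBFS.
To reach -4 dBFS requires -4 − (-10) = 6 dB of make-up.

6 dB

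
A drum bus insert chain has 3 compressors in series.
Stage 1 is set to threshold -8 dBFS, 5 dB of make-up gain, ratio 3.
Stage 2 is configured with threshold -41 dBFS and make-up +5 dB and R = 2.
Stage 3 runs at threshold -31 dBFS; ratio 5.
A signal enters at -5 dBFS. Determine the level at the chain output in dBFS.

Stage 1: -5 dBFS is 3 dB over -8 dBFS; at 3:1 that becomes 1 dB over, giving -7 dBFS; +5 dB make-up → -2 dBFS.
Stage 2: -2 dBFS is 39 dB over -41 dBFS; at 2:1 that becomes 19.5 dB over, giving -21.5 dBFS; +5 dB make-up → -16.5 dBFS.
Stage 3: 14.5 dB above -31 dBFS, reduced 5:1 to 2.9 dB above → -28.1 dBFS.

-28.1 dBFS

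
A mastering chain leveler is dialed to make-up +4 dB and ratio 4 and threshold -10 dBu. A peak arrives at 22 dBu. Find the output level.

The input is 32 dB above the -10 dBu threshold.
At 4:1 the overshoot is divided by 4, leaving 8 dB above threshold.
Output = -10 + 8 = -2 dBu; make-up adds 4 dB, giving 2 dBu.

2 dBu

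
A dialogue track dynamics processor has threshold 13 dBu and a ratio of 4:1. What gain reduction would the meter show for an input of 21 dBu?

Overshoot = 21 − 13 = 8 dB.
After 4:1 compression the overshoot becomes 8/4 = 2 dB.
So the signal is attenuated by 8 − 2 = 6 dB.

6 dB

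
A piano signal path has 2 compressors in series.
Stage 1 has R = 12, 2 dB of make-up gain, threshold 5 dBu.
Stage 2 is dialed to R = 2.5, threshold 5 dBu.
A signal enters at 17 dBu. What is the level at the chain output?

Stage 1: 12 dB above 5 dBu, reduced 12:1 to 1 dB above → 6 dBu; +2 dB make-up → 8 dBu.
Stage 2: 8 dBu is 3 dB over 5 dBu; at 2.5:1 that becomes 1.2 dB over, giving 6.2 dBu.

6.2 dBu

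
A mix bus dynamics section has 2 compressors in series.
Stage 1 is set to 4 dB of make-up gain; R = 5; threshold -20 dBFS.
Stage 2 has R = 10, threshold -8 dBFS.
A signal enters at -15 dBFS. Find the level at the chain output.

Stage 1: -15 dBFS is 5 dB over -20 dBFS; at 5:1 that becomes 1 dB over, giving -19 dBFS; +4 dB make-up → -15 dBFS.
Stage 2: -15 dBFS ≤ -8 dBFS, so stage 2 doesn't engage; output -15 dBFS.

-15 dBFS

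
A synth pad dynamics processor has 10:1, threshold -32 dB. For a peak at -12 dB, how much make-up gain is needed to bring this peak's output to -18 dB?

Without make-up, output = threshold + overshoot/10 = -32 + 2 = -30 dB.
Gap to target: 12 dB.

12 dB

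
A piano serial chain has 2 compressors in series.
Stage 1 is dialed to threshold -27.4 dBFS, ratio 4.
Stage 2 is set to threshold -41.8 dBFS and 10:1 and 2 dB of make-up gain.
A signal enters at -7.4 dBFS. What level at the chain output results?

-37.86 dBFS

Stage 1: 20 dB above -27.4 dBFS, reduced 4:1 to 5 dB above → -22.4 dBFS.
Stage 2: -22.4 dBFS is 19.4 dB over -41.8 dBFS; at 10:1 that becomes 1.94 dB over, giving -39.86 dBFS; +2 dB make-up → -37.86 dBFS.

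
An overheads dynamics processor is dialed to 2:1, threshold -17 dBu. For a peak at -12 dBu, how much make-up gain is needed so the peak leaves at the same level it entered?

Without make-up, output = threshold + overshoot/2 = -17 + 2.5 = -14.5 dBu.
Gap to target: 2.5 dB.

2.5 dB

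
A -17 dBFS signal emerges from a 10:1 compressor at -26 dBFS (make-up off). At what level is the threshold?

Gain reduction = -17 − (-26) = 9 dB; output overshoot = GR / (R − 1) = 9 / 9 = 1 dB.
Threshold = output − output overshoot = -26 − 1 = -27 dBFS.

-27 dBFS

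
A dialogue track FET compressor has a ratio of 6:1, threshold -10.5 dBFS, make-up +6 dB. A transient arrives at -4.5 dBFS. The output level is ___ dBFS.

-3.5 dBFS

The input is 6 dB above the -10.5 dBFS threshold.
At 6:1 the overshoot is divided by 6, leaving 1 dB above threshold.
So the level is -10.5 + 1 = -9.5 dBFS; make-up adds 6 dB, giving -3.5 dBFS.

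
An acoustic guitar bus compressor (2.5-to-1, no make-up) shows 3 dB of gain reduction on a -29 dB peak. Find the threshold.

-34 dB

Input is 5 dB above T (since output overshoot × R = input overshoot: (-32 − T)·2.5 = -29 − T gives T = -34 dB).
Check: -34 + (-29 − (-34))/2.5 = -34 + 2 = -32 dB. ✓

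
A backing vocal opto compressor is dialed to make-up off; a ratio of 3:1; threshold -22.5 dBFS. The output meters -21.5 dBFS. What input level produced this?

That's 1 dB above the -22.5 dBFS threshold.
Input overshoot = R × output overshoot = 3 dB → input = -22.5 + 3 = -19.5 dBFS.

-19.5 dBFS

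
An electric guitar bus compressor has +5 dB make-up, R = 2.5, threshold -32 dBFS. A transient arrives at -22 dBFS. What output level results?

-23 dBFS

Overshoot: -22 − (-32) = 10 dB.
At 2.5:1 the overshoot is divided by 2.5, leaving 4 dB above threshold.
Output = -32 + 4 = -28 dBFS; make-up adds 5 dB, giving -23 dBFS.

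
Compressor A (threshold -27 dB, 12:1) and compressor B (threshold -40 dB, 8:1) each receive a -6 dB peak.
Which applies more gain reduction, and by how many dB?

B, by 10.5 dB

A: GR = 21 − 21/12 = 19.25 dB.
B: GR = 34 − 34/8 = 29.75 dB.
Difference: 10.5 dB in favour of B.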